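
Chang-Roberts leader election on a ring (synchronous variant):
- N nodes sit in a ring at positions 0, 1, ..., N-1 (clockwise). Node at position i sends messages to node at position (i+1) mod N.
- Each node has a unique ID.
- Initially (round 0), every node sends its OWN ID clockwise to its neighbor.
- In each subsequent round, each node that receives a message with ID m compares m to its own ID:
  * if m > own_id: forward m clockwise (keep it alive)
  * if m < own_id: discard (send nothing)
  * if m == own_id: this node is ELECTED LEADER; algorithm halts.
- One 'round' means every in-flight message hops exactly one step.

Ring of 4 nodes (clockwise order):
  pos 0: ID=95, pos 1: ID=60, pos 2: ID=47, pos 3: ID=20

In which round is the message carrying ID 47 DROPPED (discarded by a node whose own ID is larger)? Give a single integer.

Round 1: pos1(id60) recv 95: fwd; pos2(id47) recv 60: fwd; pos3(id20) recv 47: fwd; pos0(id95) recv 20: drop
Round 2: pos2(id47) recv 95: fwd; pos3(id20) recv 60: fwd; pos0(id95) recv 47: drop
Round 3: pos3(id20) recv 95: fwd; pos0(id95) recv 60: drop
Round 4: pos0(id95) recv 95: ELECTED
Message ID 47 originates at pos 2; dropped at pos 0 in round 2

Answer: 2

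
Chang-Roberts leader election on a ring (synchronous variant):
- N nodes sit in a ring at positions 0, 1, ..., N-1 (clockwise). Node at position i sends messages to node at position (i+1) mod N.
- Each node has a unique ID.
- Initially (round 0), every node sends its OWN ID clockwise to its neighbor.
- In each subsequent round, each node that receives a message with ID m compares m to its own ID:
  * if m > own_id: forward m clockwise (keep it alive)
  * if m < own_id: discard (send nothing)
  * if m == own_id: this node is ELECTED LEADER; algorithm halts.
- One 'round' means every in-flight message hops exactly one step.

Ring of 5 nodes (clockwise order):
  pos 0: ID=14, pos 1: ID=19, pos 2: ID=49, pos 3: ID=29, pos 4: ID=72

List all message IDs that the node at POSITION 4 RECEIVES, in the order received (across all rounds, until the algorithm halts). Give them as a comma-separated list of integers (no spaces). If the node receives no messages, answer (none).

Answer: 29,49,72

Derivation:
Round 1: pos1(id19) recv 14: drop; pos2(id49) recv 19: drop; pos3(id29) recv 49: fwd; pos4(id72) recv 29: drop; pos0(id14) recv 72: fwd
Round 2: pos4(id72) recv 49: drop; pos1(id19) recv 72: fwd
Round 3: pos2(id49) recv 72: fwd
Round 4: pos3(id29) recv 72: fwd
Round 5: pos4(id72) recv 72: ELECTED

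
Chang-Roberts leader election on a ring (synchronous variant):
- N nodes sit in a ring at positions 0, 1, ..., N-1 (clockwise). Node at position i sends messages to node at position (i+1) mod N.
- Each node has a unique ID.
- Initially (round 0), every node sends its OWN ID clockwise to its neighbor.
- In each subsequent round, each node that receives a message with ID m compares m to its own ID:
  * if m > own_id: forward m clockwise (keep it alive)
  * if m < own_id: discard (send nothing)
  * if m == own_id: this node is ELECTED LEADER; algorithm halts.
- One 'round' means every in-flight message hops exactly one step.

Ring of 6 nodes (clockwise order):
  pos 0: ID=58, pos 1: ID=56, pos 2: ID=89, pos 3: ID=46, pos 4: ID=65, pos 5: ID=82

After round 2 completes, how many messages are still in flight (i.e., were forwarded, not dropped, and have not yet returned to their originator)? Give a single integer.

Answer: 2

Derivation:
Round 1: pos1(id56) recv 58: fwd; pos2(id89) recv 56: drop; pos3(id46) recv 89: fwd; pos4(id65) recv 46: drop; pos5(id82) recv 65: drop; pos0(id58) recv 82: fwd
Round 2: pos2(id89) recv 58: drop; pos4(id65) recv 89: fwd; pos1(id56) recv 82: fwd
After round 2: 2 messages still in flight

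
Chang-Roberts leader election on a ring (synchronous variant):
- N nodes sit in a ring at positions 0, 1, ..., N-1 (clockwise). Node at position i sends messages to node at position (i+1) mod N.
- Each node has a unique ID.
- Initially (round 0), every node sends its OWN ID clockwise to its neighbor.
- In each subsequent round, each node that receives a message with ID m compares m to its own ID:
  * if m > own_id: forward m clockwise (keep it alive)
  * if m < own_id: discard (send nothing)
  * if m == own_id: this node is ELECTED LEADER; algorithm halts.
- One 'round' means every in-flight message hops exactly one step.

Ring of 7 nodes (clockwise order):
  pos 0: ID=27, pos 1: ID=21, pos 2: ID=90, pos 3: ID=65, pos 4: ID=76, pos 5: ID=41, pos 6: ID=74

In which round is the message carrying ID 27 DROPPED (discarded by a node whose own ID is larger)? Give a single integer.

Round 1: pos1(id21) recv 27: fwd; pos2(id90) recv 21: drop; pos3(id65) recv 90: fwd; pos4(id76) recv 65: drop; pos5(id41) recv 76: fwd; pos6(id74) recv 41: drop; pos0(id27) recv 74: fwd
Round 2: pos2(id90) recv 27: drop; pos4(id76) recv 90: fwd; pos6(id74) recv 76: fwd; pos1(id21) recv 74: fwd
Round 3: pos5(id41) recv 90: fwd; pos0(id27) recv 76: fwd; pos2(id90) recv 74: drop
Round 4: pos6(id74) recv 90: fwd; pos1(id21) recv 76: fwd
Round 5: pos0(id27) recv 90: fwd; pos2(id90) recv 76: drop
Round 6: pos1(id21) recv 90: fwd
Round 7: pos2(id90) recv 90: ELECTED
Message ID 27 originates at pos 0; dropped at pos 2 in round 2

Answer: 2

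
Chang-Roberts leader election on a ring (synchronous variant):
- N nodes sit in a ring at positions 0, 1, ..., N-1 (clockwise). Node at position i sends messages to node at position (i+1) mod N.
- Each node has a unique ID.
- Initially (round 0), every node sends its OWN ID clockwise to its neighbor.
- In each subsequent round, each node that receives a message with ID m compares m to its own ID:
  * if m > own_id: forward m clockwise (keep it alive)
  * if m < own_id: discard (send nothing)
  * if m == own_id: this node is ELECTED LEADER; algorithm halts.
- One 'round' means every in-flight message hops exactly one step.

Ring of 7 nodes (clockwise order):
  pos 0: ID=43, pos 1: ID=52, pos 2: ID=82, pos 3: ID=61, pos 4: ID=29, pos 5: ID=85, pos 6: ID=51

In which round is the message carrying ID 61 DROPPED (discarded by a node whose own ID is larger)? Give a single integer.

Round 1: pos1(id52) recv 43: drop; pos2(id82) recv 52: drop; pos3(id61) recv 82: fwd; pos4(id29) recv 61: fwd; pos5(id85) recv 29: drop; pos6(id51) recv 85: fwd; pos0(id43) recv 51: fwd
Round 2: pos4(id29) recv 82: fwd; pos5(id85) recv 61: drop; pos0(id43) recv 85: fwd; pos1(id52) recv 51: drop
Round 3: pos5(id85) recv 82: drop; pos1(id52) recv 85: fwd
Round 4: pos2(id82) recv 85: fwd
Round 5: pos3(id61) recv 85: fwd
Round 6: pos4(id29) recv 85: fwd
Round 7: pos5(id85) recv 85: ELECTED
Message ID 61 originates at pos 3; dropped at pos 5 in round 2

Answer: 2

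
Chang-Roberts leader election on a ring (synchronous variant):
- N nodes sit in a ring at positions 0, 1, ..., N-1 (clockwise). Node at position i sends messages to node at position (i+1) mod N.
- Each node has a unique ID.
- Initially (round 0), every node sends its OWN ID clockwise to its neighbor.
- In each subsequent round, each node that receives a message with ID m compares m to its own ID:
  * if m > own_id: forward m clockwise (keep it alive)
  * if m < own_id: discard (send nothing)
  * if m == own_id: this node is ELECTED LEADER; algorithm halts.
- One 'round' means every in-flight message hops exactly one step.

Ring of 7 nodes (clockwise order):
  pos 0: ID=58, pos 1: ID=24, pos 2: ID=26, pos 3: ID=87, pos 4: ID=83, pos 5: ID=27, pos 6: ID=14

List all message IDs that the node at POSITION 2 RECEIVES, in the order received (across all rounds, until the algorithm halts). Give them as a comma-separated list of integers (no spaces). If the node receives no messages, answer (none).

Answer: 24,58,83,87

Derivation:
Round 1: pos1(id24) recv 58: fwd; pos2(id26) recv 24: drop; pos3(id87) recv 26: drop; pos4(id83) recv 87: fwd; pos5(id27) recv 83: fwd; pos6(id14) recv 27: fwd; pos0(id58) recv 14: drop
Round 2: pos2(id26) recv 58: fwd; pos5(id27) recv 87: fwd; pos6(id14) recv 83: fwd; pos0(id58) recv 27: drop
Round 3: pos3(id87) recv 58: drop; pos6(id14) recv 87: fwd; pos0(id58) recv 83: fwd
Round 4: pos0(id58) recv 87: fwd; pos1(id24) recv 83: fwd
Round 5: pos1(id24) recv 87: fwd; pos2(id26) recv 83: fwd
Round 6: pos2(id26) recv 87: fwd; pos3(id87) recv 83: drop
Round 7: pos3(id87) recv 87: ELECTED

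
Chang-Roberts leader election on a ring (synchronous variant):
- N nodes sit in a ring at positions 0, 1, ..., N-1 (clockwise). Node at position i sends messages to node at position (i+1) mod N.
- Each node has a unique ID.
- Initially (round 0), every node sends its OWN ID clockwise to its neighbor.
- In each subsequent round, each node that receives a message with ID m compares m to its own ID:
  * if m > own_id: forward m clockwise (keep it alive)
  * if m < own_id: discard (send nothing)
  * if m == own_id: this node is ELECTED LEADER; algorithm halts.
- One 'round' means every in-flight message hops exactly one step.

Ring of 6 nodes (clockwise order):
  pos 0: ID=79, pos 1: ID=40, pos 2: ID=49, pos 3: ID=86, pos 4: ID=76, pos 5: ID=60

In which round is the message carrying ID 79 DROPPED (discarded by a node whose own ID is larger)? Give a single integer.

Answer: 3

Derivation:
Round 1: pos1(id40) recv 79: fwd; pos2(id49) recv 40: drop; pos3(id86) recv 49: drop; pos4(id76) recv 86: fwd; pos5(id60) recv 76: fwd; pos0(id79) recv 60: drop
Round 2: pos2(id49) recv 79: fwd; pos5(id60) recv 86: fwd; pos0(id79) recv 76: drop
Round 3: pos3(id86) recv 79: drop; pos0(id79) recv 86: fwd
Round 4: pos1(id40) recv 86: fwd
Round 5: pos2(id49) recv 86: fwd
Round 6: pos3(id86) recv 86: ELECTED
Message ID 79 originates at pos 0; dropped at pos 3 in round 3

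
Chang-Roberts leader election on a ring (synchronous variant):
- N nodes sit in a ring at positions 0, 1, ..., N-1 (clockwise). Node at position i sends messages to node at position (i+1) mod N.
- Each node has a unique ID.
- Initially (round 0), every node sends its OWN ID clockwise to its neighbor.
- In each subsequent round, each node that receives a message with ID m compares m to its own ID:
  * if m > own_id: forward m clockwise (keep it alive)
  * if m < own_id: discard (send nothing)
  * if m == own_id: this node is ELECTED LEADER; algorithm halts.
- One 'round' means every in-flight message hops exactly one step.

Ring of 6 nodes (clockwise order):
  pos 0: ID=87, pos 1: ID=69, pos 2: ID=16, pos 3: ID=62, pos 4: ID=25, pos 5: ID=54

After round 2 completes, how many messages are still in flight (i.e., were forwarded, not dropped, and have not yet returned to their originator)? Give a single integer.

Round 1: pos1(id69) recv 87: fwd; pos2(id16) recv 69: fwd; pos3(id62) recv 16: drop; pos4(id25) recv 62: fwd; pos5(id54) recv 25: drop; pos0(id87) recv 54: drop
Round 2: pos2(id16) recv 87: fwd; pos3(id62) recv 69: fwd; pos5(id54) recv 62: fwd
After round 2: 3 messages still in flight

Answer: 3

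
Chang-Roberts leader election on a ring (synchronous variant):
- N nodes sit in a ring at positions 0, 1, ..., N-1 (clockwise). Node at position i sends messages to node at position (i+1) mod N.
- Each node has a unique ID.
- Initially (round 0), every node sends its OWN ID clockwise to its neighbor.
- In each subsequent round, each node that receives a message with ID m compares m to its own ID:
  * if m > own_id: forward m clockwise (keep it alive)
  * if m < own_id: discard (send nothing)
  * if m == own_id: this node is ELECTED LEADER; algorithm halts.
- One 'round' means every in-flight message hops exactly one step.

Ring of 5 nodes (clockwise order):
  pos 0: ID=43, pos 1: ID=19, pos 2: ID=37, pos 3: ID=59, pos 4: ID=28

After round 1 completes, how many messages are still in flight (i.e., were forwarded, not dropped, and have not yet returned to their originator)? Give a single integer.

Round 1: pos1(id19) recv 43: fwd; pos2(id37) recv 19: drop; pos3(id59) recv 37: drop; pos4(id28) recv 59: fwd; pos0(id43) recv 28: drop
After round 1: 2 messages still in flight

Answer: 2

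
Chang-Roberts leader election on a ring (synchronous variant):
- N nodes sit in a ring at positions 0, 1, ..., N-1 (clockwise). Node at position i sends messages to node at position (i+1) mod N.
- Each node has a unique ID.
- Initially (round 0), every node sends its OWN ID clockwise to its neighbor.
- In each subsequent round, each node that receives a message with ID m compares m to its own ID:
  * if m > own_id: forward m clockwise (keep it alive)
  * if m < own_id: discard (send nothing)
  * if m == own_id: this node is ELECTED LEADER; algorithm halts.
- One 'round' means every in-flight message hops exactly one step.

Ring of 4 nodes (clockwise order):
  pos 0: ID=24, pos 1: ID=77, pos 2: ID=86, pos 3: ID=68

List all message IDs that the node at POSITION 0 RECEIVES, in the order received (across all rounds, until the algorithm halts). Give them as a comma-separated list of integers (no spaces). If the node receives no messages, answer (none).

Round 1: pos1(id77) recv 24: drop; pos2(id86) recv 77: drop; pos3(id68) recv 86: fwd; pos0(id24) recv 68: fwd
Round 2: pos0(id24) recv 86: fwd; pos1(id77) recv 68: drop
Round 3: pos1(id77) recv 86: fwd
Round 4: pos2(id86) recv 86: ELECTED

Answer: 68,86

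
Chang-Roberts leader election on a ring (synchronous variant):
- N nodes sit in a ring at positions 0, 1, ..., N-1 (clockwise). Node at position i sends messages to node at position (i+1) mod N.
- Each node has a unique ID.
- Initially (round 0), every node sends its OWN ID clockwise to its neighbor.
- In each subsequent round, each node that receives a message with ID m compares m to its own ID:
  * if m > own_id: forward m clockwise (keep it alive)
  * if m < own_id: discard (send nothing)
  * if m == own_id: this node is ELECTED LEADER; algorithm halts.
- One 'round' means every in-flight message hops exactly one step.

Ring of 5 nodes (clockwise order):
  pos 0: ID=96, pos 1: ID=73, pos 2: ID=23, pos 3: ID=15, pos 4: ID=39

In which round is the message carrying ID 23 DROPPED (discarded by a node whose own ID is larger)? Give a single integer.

Round 1: pos1(id73) recv 96: fwd; pos2(id23) recv 73: fwd; pos3(id15) recv 23: fwd; pos4(id39) recv 15: drop; pos0(id96) recv 39: drop
Round 2: pos2(id23) recv 96: fwd; pos3(id15) recv 73: fwd; pos4(id39) recv 23: drop
Round 3: pos3(id15) recv 96: fwd; pos4(id39) recv 73: fwd
Round 4: pos4(id39) recv 96: fwd; pos0(id96) recv 73: drop
Round 5: pos0(id96) recv 96: ELECTED
Message ID 23 originates at pos 2; dropped at pos 4 in round 2

Answer: 2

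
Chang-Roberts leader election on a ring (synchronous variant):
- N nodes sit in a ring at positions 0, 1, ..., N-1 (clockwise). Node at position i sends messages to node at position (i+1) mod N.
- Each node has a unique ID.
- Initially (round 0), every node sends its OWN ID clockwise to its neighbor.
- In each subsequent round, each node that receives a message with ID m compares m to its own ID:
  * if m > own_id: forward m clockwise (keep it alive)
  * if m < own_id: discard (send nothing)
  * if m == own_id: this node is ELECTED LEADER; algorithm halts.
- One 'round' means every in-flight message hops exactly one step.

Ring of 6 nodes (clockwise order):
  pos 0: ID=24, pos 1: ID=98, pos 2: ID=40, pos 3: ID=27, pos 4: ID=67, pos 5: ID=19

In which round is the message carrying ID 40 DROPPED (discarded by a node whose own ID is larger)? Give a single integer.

Answer: 2

Derivation:
Round 1: pos1(id98) recv 24: drop; pos2(id40) recv 98: fwd; pos3(id27) recv 40: fwd; pos4(id67) recv 27: drop; pos5(id19) recv 67: fwd; pos0(id24) recv 19: drop
Round 2: pos3(id27) recv 98: fwd; pos4(id67) recv 40: drop; pos0(id24) recv 67: fwd
Round 3: pos4(id67) recv 98: fwd; pos1(id98) recv 67: drop
Round 4: pos5(id19) recv 98: fwd
Round 5: pos0(id24) recv 98: fwd
Round 6: pos1(id98) recv 98: ELECTED
Message ID 40 originates at pos 2; dropped at pos 4 in round 2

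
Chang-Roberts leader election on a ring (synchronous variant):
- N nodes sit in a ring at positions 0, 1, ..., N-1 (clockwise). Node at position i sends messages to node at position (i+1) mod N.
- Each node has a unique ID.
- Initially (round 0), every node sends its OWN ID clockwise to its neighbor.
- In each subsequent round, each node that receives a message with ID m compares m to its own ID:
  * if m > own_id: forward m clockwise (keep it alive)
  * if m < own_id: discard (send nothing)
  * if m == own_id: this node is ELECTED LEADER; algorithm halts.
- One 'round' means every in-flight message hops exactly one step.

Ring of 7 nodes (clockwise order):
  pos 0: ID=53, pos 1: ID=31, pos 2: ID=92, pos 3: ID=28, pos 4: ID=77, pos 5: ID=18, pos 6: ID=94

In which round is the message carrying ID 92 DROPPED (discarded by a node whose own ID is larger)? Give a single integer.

Round 1: pos1(id31) recv 53: fwd; pos2(id92) recv 31: drop; pos3(id28) recv 92: fwd; pos4(id77) recv 28: drop; pos5(id18) recv 77: fwd; pos6(id94) recv 18: drop; pos0(id53) recv 94: fwd
Round 2: pos2(id92) recv 53: drop; pos4(id77) recv 92: fwd; pos6(id94) recv 77: drop; pos1(id31) recv 94: fwd
Round 3: pos5(id18) recv 92: fwd; pos2(id92) recv 94: fwd
Round 4: pos6(id94) recv 92: drop; pos3(id28) recv 94: fwd
Round 5: pos4(id77) recv 94: fwd
Round 6: pos5(id18) recv 94: fwd
Round 7: pos6(id94) recv 94: ELECTED
Message ID 92 originates at pos 2; dropped at pos 6 in round 4

Answer: 4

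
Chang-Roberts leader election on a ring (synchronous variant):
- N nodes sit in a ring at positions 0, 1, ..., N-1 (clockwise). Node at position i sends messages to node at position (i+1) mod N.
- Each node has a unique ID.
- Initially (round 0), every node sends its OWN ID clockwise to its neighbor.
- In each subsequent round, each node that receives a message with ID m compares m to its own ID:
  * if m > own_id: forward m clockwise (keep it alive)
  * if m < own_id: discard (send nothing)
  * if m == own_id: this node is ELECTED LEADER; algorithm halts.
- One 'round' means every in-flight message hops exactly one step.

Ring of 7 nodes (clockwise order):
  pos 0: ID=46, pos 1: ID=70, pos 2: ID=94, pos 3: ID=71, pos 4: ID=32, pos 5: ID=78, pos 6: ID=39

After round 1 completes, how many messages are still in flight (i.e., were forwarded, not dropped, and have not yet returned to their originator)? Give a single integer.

Answer: 3

Derivation:
Round 1: pos1(id70) recv 46: drop; pos2(id94) recv 70: drop; pos3(id71) recv 94: fwd; pos4(id32) recv 71: fwd; pos5(id78) recv 32: drop; pos6(id39) recv 78: fwd; pos0(id46) recv 39: drop
After round 1: 3 messages still in flight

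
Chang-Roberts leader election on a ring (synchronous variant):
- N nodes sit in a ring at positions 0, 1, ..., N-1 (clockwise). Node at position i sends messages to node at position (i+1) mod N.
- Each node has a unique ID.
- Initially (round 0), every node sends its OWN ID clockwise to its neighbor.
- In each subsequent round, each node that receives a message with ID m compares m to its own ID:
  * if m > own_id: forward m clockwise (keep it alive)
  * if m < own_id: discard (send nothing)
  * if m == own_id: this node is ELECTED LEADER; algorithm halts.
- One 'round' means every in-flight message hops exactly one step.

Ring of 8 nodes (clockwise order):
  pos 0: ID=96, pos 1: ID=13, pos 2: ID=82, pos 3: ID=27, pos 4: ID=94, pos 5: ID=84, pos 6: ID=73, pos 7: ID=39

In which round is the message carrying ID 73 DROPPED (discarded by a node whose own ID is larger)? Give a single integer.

Round 1: pos1(id13) recv 96: fwd; pos2(id82) recv 13: drop; pos3(id27) recv 82: fwd; pos4(id94) recv 27: drop; pos5(id84) recv 94: fwd; pos6(id73) recv 84: fwd; pos7(id39) recv 73: fwd; pos0(id96) recv 39: drop
Round 2: pos2(id82) recv 96: fwd; pos4(id94) recv 82: drop; pos6(id73) recv 94: fwd; pos7(id39) recv 84: fwd; pos0(id96) recv 73: drop
Round 3: pos3(id27) recv 96: fwd; pos7(id39) recv 94: fwd; pos0(id96) recv 84: drop
Round 4: pos4(id94) recv 96: fwd; pos0(id96) recv 94: drop
Round 5: pos5(id84) recv 96: fwd
Round 6: pos6(id73) recv 96: fwd
Round 7: pos7(id39) recv 96: fwd
Round 8: pos0(id96) recv 96: ELECTED
Message ID 73 originates at pos 6; dropped at pos 0 in round 2

Answer: 2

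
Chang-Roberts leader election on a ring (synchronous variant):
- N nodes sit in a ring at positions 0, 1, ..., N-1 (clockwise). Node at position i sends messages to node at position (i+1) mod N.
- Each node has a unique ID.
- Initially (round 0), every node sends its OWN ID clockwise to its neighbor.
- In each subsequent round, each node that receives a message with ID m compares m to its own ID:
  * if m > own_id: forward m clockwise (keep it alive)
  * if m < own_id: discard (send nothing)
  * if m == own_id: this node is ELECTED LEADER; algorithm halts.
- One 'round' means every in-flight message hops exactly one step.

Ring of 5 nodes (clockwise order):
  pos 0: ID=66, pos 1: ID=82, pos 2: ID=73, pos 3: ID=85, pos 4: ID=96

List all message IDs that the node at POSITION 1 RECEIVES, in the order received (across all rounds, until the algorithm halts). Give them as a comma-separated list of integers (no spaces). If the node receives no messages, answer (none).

Round 1: pos1(id82) recv 66: drop; pos2(id73) recv 82: fwd; pos3(id85) recv 73: drop; pos4(id96) recv 85: drop; pos0(id66) recv 96: fwd
Round 2: pos3(id85) recv 82: drop; pos1(id82) recv 96: fwd
Round 3: pos2(id73) recv 96: fwd
Round 4: pos3(id85) recv 96: fwd
Round 5: pos4(id96) recv 96: ELECTED

Answer: 66,96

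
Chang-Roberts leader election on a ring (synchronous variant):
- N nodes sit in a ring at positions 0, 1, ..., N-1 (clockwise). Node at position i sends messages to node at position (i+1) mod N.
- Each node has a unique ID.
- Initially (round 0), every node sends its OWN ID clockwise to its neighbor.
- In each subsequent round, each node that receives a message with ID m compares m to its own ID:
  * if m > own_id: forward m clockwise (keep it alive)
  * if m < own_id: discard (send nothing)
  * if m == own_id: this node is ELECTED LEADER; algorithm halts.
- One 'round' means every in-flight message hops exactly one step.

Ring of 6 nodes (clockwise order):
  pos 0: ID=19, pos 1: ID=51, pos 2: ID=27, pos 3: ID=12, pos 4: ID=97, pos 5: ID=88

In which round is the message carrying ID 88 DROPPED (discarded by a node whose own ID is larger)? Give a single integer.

Answer: 5

Derivation:
Round 1: pos1(id51) recv 19: drop; pos2(id27) recv 51: fwd; pos3(id12) recv 27: fwd; pos4(id97) recv 12: drop; pos5(id88) recv 97: fwd; pos0(id19) recv 88: fwd
Round 2: pos3(id12) recv 51: fwd; pos4(id97) recv 27: drop; pos0(id19) recv 97: fwd; pos1(id51) recv 88: fwd
Round 3: pos4(id97) recv 51: drop; pos1(id51) recv 97: fwd; pos2(id27) recv 88: fwd
Round 4: pos2(id27) recv 97: fwd; pos3(id12) recv 88: fwd
Round 5: pos3(id12) recv 97: fwd; pos4(id97) recv 88: drop
Round 6: pos4(id97) recv 97: ELECTED
Message ID 88 originates at pos 5; dropped at pos 4 in round 5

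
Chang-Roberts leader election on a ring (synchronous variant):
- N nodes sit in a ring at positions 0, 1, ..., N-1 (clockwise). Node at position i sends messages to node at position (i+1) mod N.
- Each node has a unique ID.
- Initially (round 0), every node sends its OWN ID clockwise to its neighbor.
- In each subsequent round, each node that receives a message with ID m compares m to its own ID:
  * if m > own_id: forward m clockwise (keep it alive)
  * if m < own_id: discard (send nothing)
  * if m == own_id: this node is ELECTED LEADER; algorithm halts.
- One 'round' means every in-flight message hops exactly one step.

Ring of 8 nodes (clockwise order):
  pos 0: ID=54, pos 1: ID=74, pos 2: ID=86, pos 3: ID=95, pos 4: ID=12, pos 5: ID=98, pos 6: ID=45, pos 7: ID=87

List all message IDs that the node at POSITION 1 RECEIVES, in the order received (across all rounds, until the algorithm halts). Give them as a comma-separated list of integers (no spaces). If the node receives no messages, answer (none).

Answer: 54,87,98

Derivation:
Round 1: pos1(id74) recv 54: drop; pos2(id86) recv 74: drop; pos3(id95) recv 86: drop; pos4(id12) recv 95: fwd; pos5(id98) recv 12: drop; pos6(id45) recv 98: fwd; pos7(id87) recv 45: drop; pos0(id54) recv 87: fwd
Round 2: pos5(id98) recv 95: drop; pos7(id87) recv 98: fwd; pos1(id74) recv 87: fwd
Round 3: pos0(id54) recv 98: fwd; pos2(id86) recv 87: fwd
Round 4: pos1(id74) recv 98: fwd; pos3(id95) recv 87: drop
Round 5: pos2(id86) recv 98: fwd
Round 6: pos3(id95) recv 98: fwd
Round 7: pos4(id12) recv 98: fwd
Round 8: pos5(id98) recv 98: ELECTED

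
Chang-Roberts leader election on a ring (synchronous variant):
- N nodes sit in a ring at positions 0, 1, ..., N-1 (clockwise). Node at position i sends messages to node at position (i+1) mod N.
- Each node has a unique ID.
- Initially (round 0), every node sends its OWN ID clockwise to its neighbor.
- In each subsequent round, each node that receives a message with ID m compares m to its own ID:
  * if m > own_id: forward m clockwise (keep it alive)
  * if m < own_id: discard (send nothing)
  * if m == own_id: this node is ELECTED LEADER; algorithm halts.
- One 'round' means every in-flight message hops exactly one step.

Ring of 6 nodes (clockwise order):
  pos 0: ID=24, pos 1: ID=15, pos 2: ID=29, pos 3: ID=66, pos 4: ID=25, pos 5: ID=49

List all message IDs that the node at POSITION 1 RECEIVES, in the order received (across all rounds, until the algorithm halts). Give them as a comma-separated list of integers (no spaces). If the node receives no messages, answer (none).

Answer: 24,49,66

Derivation:
Round 1: pos1(id15) recv 24: fwd; pos2(id29) recv 15: drop; pos3(id66) recv 29: drop; pos4(id25) recv 66: fwd; pos5(id49) recv 25: drop; pos0(id24) recv 49: fwd
Round 2: pos2(id29) recv 24: drop; pos5(id49) recv 66: fwd; pos1(id15) recv 49: fwd
Round 3: pos0(id24) recv 66: fwd; pos2(id29) recv 49: fwd
Round 4: pos1(id15) recv 66: fwd; pos3(id66) recv 49: drop
Round 5: pos2(id29) recv 66: fwd
Round 6: pos3(id66) recv 66: ELECTED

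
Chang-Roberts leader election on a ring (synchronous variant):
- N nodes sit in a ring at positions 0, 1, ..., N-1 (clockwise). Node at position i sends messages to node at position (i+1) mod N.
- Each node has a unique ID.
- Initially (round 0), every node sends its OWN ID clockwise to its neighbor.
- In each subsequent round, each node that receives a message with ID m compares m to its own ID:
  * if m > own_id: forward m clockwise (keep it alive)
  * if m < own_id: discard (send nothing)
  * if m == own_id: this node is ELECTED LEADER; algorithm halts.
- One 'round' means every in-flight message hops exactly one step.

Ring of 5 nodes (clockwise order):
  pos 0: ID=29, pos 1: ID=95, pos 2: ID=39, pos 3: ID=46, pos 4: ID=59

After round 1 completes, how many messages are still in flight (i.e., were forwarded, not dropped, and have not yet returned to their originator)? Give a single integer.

Answer: 2

Derivation:
Round 1: pos1(id95) recv 29: drop; pos2(id39) recv 95: fwd; pos3(id46) recv 39: drop; pos4(id59) recv 46: drop; pos0(id29) recv 59: fwd
After round 1: 2 messages still in flight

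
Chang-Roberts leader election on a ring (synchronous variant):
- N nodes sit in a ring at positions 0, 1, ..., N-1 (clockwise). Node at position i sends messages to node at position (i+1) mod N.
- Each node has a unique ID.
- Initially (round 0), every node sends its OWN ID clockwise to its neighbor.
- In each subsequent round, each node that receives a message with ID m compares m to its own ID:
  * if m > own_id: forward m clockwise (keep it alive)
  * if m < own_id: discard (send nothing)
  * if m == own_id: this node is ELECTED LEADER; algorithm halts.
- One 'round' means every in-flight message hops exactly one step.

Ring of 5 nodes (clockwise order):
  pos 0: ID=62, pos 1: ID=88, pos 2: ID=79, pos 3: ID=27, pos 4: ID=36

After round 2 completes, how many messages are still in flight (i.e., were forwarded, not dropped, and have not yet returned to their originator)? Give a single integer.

Answer: 2

Derivation:
Round 1: pos1(id88) recv 62: drop; pos2(id79) recv 88: fwd; pos3(id27) recv 79: fwd; pos4(id36) recv 27: drop; pos0(id62) recv 36: drop
Round 2: pos3(id27) recv 88: fwd; pos4(id36) recv 79: fwd
After round 2: 2 messages still in flight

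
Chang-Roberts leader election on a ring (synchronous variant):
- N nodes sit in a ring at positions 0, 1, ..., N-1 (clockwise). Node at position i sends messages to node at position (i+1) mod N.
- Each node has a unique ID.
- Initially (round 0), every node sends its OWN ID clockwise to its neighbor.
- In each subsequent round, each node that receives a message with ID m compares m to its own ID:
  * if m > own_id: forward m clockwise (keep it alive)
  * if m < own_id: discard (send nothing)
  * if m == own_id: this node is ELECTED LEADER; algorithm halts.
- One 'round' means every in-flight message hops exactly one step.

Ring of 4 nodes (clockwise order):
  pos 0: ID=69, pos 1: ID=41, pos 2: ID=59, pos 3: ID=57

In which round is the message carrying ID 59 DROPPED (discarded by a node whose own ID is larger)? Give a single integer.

Answer: 2

Derivation:
Round 1: pos1(id41) recv 69: fwd; pos2(id59) recv 41: drop; pos3(id57) recv 59: fwd; pos0(id69) recv 57: drop
Round 2: pos2(id59) recv 69: fwd; pos0(id69) recv 59: drop
Round 3: pos3(id57) recv 69: fwd
Round 4: pos0(id69) recv 69: ELECTED
Message ID 59 originates at pos 2; dropped at pos 0 in round 2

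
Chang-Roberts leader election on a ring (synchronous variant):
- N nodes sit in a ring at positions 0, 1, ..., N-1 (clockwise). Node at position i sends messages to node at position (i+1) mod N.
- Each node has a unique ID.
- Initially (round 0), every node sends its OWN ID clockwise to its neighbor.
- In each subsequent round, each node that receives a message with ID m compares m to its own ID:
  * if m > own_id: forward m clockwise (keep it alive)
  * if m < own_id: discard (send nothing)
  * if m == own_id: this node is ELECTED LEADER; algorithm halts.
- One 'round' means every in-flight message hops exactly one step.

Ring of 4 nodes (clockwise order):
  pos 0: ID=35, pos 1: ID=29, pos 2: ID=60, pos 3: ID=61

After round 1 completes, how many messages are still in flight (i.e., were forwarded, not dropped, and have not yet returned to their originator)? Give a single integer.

Answer: 2

Derivation:
Round 1: pos1(id29) recv 35: fwd; pos2(id60) recv 29: drop; pos3(id61) recv 60: drop; pos0(id35) recv 61: fwd
After round 1: 2 messages still in flight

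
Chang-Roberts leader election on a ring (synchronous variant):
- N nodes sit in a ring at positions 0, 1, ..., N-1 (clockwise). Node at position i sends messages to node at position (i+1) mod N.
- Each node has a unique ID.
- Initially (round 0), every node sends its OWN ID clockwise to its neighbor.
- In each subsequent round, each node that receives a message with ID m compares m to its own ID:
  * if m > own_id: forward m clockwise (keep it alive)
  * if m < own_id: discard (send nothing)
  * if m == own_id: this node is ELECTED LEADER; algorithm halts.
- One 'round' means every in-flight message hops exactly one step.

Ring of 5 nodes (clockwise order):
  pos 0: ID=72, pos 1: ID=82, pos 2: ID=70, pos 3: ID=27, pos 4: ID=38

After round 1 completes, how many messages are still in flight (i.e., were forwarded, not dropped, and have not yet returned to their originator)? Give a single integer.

Round 1: pos1(id82) recv 72: drop; pos2(id70) recv 82: fwd; pos3(id27) recv 70: fwd; pos4(id38) recv 27: drop; pos0(id72) recv 38: drop
After round 1: 2 messages still in flight

Answer: 2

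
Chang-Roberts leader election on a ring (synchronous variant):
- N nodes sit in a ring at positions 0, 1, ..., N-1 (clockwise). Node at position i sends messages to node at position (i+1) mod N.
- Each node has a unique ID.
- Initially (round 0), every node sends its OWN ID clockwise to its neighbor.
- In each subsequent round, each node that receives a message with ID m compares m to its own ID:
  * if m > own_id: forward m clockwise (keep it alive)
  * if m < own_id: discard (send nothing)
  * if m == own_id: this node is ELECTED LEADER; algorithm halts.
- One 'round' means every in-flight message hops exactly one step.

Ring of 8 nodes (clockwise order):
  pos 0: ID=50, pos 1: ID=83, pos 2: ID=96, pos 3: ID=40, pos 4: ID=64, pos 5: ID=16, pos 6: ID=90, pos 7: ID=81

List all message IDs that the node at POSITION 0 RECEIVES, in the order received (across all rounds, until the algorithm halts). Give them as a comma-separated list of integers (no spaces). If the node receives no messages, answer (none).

Round 1: pos1(id83) recv 50: drop; pos2(id96) recv 83: drop; pos3(id40) recv 96: fwd; pos4(id64) recv 40: drop; pos5(id16) recv 64: fwd; pos6(id90) recv 16: drop; pos7(id81) recv 90: fwd; pos0(id50) recv 81: fwd
Round 2: pos4(id64) recv 96: fwd; pos6(id90) recv 64: drop; pos0(id50) recv 90: fwd; pos1(id83) recv 81: drop
Round 3: pos5(id16) recv 96: fwd; pos1(id83) recv 90: fwd
Round 4: pos6(id90) recv 96: fwd; pos2(id96) recv 90: drop
Round 5: pos7(id81) recv 96: fwd
Round 6: pos0(id50) recv 96: fwd
Round 7: pos1(id83) recv 96: fwd
Round 8: pos2(id96) recv 96: ELECTED

Answer: 81,90,96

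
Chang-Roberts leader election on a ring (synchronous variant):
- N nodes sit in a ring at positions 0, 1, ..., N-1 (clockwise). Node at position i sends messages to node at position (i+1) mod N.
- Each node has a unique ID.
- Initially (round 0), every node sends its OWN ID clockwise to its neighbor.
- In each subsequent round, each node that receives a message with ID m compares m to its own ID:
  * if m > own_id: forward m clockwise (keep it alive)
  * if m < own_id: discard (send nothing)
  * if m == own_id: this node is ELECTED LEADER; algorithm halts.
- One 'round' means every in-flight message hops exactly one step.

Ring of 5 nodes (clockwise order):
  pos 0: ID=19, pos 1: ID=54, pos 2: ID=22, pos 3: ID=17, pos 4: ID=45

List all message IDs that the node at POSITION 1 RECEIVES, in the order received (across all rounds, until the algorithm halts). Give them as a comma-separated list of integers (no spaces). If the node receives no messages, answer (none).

Answer: 19,45,54

Derivation:
Round 1: pos1(id54) recv 19: drop; pos2(id22) recv 54: fwd; pos3(id17) recv 22: fwd; pos4(id45) recv 17: drop; pos0(id19) recv 45: fwd
Round 2: pos3(id17) recv 54: fwd; pos4(id45) recv 22: drop; pos1(id54) recv 45: drop
Round 3: pos4(id45) recv 54: fwd
Round 4: pos0(id19) recv 54: fwd
Round 5: pos1(id54) recv 54: ELECTED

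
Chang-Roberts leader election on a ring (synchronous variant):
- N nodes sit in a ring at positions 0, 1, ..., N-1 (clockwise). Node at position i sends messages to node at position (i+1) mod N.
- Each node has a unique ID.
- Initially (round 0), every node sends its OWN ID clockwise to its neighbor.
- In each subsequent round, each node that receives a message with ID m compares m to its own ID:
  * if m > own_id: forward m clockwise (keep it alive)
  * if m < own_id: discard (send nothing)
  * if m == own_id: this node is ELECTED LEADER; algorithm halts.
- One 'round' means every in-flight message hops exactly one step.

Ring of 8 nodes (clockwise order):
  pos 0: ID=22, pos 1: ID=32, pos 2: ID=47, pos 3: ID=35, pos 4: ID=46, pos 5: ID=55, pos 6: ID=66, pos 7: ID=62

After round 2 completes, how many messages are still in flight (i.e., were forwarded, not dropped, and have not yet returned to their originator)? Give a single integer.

Answer: 3

Derivation:
Round 1: pos1(id32) recv 22: drop; pos2(id47) recv 32: drop; pos3(id35) recv 47: fwd; pos4(id46) recv 35: drop; pos5(id55) recv 46: drop; pos6(id66) recv 55: drop; pos7(id62) recv 66: fwd; pos0(id22) recv 62: fwd
Round 2: pos4(id46) recv 47: fwd; pos0(id22) recv 66: fwd; pos1(id32) recv 62: fwd
After round 2: 3 messages still in flight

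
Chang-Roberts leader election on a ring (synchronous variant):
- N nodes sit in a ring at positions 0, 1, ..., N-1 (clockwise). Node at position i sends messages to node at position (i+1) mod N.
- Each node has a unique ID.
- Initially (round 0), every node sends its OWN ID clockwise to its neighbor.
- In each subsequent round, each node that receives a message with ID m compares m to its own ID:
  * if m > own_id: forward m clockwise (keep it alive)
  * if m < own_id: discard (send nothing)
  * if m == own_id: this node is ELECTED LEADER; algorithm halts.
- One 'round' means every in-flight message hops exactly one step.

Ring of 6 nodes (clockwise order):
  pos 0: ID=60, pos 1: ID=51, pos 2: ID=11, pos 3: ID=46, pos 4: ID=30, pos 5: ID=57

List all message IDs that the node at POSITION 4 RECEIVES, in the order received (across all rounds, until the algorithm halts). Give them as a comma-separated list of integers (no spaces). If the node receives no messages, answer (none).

Answer: 46,51,60

Derivation:
Round 1: pos1(id51) recv 60: fwd; pos2(id11) recv 51: fwd; pos3(id46) recv 11: drop; pos4(id30) recv 46: fwd; pos5(id57) recv 30: drop; pos0(id60) recv 57: drop
Round 2: pos2(id11) recv 60: fwd; pos3(id46) recv 51: fwd; pos5(id57) recv 46: drop
Round 3: pos3(id46) recv 60: fwd; pos4(id30) recv 51: fwd
Round 4: pos4(id30) recv 60: fwd; pos5(id57) recv 51: drop
Round 5: pos5(id57) recv 60: fwd
Round 6: pos0(id60) recv 60: ELECTED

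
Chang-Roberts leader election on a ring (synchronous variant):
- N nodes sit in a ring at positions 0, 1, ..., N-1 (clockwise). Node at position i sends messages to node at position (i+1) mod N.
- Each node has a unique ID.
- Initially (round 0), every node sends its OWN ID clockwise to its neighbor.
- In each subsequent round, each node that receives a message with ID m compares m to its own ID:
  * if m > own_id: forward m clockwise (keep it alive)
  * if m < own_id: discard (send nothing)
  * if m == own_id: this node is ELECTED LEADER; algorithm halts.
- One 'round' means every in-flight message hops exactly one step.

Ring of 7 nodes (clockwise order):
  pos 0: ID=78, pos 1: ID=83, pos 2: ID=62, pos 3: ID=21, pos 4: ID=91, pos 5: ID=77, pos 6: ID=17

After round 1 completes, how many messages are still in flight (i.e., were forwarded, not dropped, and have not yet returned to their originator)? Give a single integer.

Answer: 4

Derivation:
Round 1: pos1(id83) recv 78: drop; pos2(id62) recv 83: fwd; pos3(id21) recv 62: fwd; pos4(id91) recv 21: drop; pos5(id77) recv 91: fwd; pos6(id17) recv 77: fwd; pos0(id78) recv 17: drop
After round 1: 4 messages still in flight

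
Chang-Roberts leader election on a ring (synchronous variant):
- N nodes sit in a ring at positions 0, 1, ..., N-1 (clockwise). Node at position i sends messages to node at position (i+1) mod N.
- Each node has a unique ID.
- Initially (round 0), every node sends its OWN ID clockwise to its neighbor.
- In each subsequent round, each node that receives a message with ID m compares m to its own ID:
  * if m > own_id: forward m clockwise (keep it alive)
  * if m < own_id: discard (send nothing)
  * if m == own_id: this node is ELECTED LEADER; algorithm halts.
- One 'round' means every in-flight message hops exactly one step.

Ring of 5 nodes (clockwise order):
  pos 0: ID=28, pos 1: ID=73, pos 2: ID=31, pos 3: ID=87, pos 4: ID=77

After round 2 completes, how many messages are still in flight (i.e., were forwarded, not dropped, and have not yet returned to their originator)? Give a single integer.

Round 1: pos1(id73) recv 28: drop; pos2(id31) recv 73: fwd; pos3(id87) recv 31: drop; pos4(id77) recv 87: fwd; pos0(id28) recv 77: fwd
Round 2: pos3(id87) recv 73: drop; pos0(id28) recv 87: fwd; pos1(id73) recv 77: fwd
After round 2: 2 messages still in flight

Answer: 2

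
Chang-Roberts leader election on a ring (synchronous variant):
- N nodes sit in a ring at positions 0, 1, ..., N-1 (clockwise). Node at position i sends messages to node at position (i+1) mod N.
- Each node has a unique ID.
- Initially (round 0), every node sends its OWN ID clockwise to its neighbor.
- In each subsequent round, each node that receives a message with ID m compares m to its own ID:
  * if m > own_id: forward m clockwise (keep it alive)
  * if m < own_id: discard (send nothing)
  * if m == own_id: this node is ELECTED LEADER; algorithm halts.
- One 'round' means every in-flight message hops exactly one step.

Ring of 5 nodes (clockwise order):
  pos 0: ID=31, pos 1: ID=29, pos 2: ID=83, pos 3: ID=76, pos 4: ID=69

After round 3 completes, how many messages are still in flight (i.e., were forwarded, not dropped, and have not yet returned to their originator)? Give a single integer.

Round 1: pos1(id29) recv 31: fwd; pos2(id83) recv 29: drop; pos3(id76) recv 83: fwd; pos4(id69) recv 76: fwd; pos0(id31) recv 69: fwd
Round 2: pos2(id83) recv 31: drop; pos4(id69) recv 83: fwd; pos0(id31) recv 76: fwd; pos1(id29) recv 69: fwd
Round 3: pos0(id31) recv 83: fwd; pos1(id29) recv 76: fwd; pos2(id83) recv 69: drop
After round 3: 2 messages still in flight

Answer: 2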